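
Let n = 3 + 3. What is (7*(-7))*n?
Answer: -294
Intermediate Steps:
n = 6
(7*(-7))*n = (7*(-7))*6 = -49*6 = -294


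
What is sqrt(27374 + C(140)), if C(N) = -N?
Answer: 3*sqrt(3026) ≈ 165.03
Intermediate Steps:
sqrt(27374 + C(140)) = sqrt(27374 - 1*140) = sqrt(27374 - 140) = sqrt(27234) = 3*sqrt(3026)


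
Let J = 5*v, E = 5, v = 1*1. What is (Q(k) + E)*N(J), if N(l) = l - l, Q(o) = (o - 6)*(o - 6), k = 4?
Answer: 0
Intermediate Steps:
Q(o) = (-6 + o)² (Q(o) = (-6 + o)*(-6 + o) = (-6 + o)²)
v = 1
J = 5 (J = 5*1 = 5)
N(l) = 0
(Q(k) + E)*N(J) = ((-6 + 4)² + 5)*0 = ((-2)² + 5)*0 = (4 + 5)*0 = 9*0 = 0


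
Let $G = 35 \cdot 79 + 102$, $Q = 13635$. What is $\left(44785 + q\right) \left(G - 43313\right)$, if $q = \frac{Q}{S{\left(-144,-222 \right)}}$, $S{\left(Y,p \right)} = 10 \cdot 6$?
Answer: $- \frac{3641130927}{2} \approx -1.8206 \cdot 10^{9}$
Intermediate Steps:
$S{\left(Y,p \right)} = 60$
$q = \frac{909}{4}$ ($q = \frac{13635}{60} = 13635 \cdot \frac{1}{60} = \frac{909}{4} \approx 227.25$)
$G = 2867$ ($G = 2765 + 102 = 2867$)
$\left(44785 + q\right) \left(G - 43313\right) = \left(44785 + \frac{909}{4}\right) \left(2867 - 43313\right) = \frac{180049}{4} \left(-40446\right) = - \frac{3641130927}{2}$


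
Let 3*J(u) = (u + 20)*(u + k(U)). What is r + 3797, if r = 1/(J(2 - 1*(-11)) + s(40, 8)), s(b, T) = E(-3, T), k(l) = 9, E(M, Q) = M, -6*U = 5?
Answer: 907484/239 ≈ 3797.0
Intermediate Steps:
U = -⅚ (U = -⅙*5 = -⅚ ≈ -0.83333)
s(b, T) = -3
J(u) = (9 + u)*(20 + u)/3 (J(u) = ((u + 20)*(u + 9))/3 = ((20 + u)*(9 + u))/3 = ((9 + u)*(20 + u))/3 = (9 + u)*(20 + u)/3)
r = 1/239 (r = 1/((60 + (2 - 1*(-11))²/3 + 29*(2 - 1*(-11))/3) - 3) = 1/((60 + (2 + 11)²/3 + 29*(2 + 11)/3) - 3) = 1/((60 + (⅓)*13² + (29/3)*13) - 3) = 1/((60 + (⅓)*169 + 377/3) - 3) = 1/((60 + 169/3 + 377/3) - 3) = 1/(242 - 3) = 1/239 ≈ 0.0041841)
r + 3797 = 1/239 + 3797 = 907484/239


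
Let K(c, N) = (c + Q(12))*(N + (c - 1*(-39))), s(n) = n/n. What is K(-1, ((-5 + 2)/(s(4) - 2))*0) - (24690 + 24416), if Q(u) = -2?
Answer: -49220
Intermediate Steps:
s(n) = 1
K(c, N) = (-2 + c)*(39 + N + c) (K(c, N) = (c - 2)*(N + (c - 1*(-39))) = (-2 + c)*(N + (c + 39)) = (-2 + c)*(N + (39 + c)) = (-2 + c)*(39 + N + c))
K(-1, ((-5 + 2)/(s(4) - 2))*0) - (24690 + 24416) = (-78 + (-1)² - 2*(-5 + 2)/(1 - 2)*0 + 37*(-1) + (((-5 + 2)/(1 - 2))*0)*(-1)) - (24690 + 24416) = (-78 + 1 - 2*(-3/(-1))*0 - 37 + (-3/(-1)*0)*(-1)) - 1*49106 = (-78 + 1 - 2*(-3*(-1))*0 - 37 + (-3*(-1)*0)*(-1)) - 49106 = (-78 + 1 - 6*0 - 37 + (3*0)*(-1)) - 49106 = (-78 + 1 - 2*0 - 37 + 0*(-1)) - 49106 = (-78 + 1 + 0 - 37 + 0) - 49106 = -114 - 49106 = -49220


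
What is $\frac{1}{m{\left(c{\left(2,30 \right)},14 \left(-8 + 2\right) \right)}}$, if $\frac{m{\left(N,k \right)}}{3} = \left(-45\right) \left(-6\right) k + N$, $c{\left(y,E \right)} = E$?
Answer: $- \frac{1}{67950} \approx -1.4717 \cdot 10^{-5}$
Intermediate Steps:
$m{\left(N,k \right)} = 3 N + 810 k$ ($m{\left(N,k \right)} = 3 \left(\left(-45\right) \left(-6\right) k + N\right) = 3 \left(270 k + N\right) = 3 \left(N + 270 k\right) = 3 N + 810 k$)
$\frac{1}{m{\left(c{\left(2,30 \right)},14 \left(-8 + 2\right) \right)}} = \frac{1}{3 \cdot 30 + 810 \cdot 14 \left(-8 + 2\right)} = \frac{1}{90 + 810 \cdot 14 \left(-6\right)} = \frac{1}{90 + 810 \left(-84\right)} = \frac{1}{90 - 68040} = \frac{1}{-67950} = - \frac{1}{67950}$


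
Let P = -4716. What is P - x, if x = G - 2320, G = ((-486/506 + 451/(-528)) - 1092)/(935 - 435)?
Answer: -2907045743/1214400 ≈ -2393.8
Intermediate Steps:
G = -2656657/1214400 (G = ((-486*1/506 + 451*(-1/528)) - 1092)/500 = ((-243/253 - 41/48) - 1092)*(1/500) = (-22037/12144 - 1092)*(1/500) = -13283285/12144*1/500 = -2656657/1214400 ≈ -2.1876)
x = -2820064657/1214400 (x = -2656657/1214400 - 2320 = -2820064657/1214400 ≈ -2322.2)
P - x = -4716 - 1*(-2820064657/1214400) = -4716 + 2820064657/1214400 = -2907045743/1214400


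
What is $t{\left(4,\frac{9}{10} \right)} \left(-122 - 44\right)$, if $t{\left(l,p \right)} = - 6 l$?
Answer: $3984$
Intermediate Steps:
$t{\left(4,\frac{9}{10} \right)} \left(-122 - 44\right) = \left(-6\right) 4 \left(-122 - 44\right) = \left(-24\right) \left(-166\right) = 3984$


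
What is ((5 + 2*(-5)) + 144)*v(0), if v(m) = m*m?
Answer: 0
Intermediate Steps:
v(m) = m**2
((5 + 2*(-5)) + 144)*v(0) = ((5 + 2*(-5)) + 144)*0**2 = ((5 - 10) + 144)*0 = (-5 + 144)*0 = 139*0 = 0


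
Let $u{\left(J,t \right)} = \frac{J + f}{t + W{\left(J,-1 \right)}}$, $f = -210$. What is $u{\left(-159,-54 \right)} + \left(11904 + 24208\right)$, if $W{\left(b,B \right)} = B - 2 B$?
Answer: $\frac{1914305}{53} \approx 36119.0$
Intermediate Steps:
$W{\left(b,B \right)} = - B$
$u{\left(J,t \right)} = \frac{-210 + J}{1 + t}$ ($u{\left(J,t \right)} = \frac{J - 210}{t - -1} = \frac{-210 + J}{t + 1} = \frac{-210 + J}{1 + t}$)
$u{\left(-159,-54 \right)} + \left(11904 + 24208\right) = \frac{-210 - 159}{1 - 54} + \left(11904 + 24208\right) = \frac{1}{-53} \left(-369\right) + 36112 = \left(- \frac{1}{53}\right) \left(-369\right) + 36112 = \frac{369}{53} + 36112 = \frac{1914305}{53}$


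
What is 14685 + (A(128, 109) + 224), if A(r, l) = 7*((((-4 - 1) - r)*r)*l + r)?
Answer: -12973507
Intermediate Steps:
A(r, l) = 7*r + 7*l*r*(-5 - r) (A(r, l) = 7*(((-5 - r)*r)*l + r) = 7*((r*(-5 - r))*l + r) = 7*(l*r*(-5 - r) + r) = 7*(r + l*r*(-5 - r)) = 7*r + 7*l*r*(-5 - r))
14685 + (A(128, 109) + 224) = 14685 + (7*128*(1 - 5*109 - 1*109*128) + 224) = 14685 + (7*128*(1 - 545 - 13952) + 224) = 14685 + (7*128*(-14496) + 224) = 14685 + (-12988416 + 224) = 14685 - 12988192 = -12973507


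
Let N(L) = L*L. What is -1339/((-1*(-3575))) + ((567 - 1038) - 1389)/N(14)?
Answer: -132922/13475 ≈ -9.8643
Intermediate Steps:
N(L) = L²
-1339/((-1*(-3575))) + ((567 - 1038) - 1389)/N(14) = -1339/((-1*(-3575))) + ((567 - 1038) - 1389)/(14²) = -1339/3575 + (-471 - 1389)/196 = -1339*1/3575 - 1860*1/196 = -103/275 - 465/49 = -132922/13475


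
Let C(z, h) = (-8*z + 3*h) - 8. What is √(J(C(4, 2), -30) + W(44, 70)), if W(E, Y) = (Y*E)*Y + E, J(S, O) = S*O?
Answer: 2*√54166 ≈ 465.47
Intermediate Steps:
C(z, h) = -8 - 8*z + 3*h
J(S, O) = O*S
W(E, Y) = E + E*Y² (W(E, Y) = (E*Y)*Y + E = E*Y² + E = E + E*Y²)
√(J(C(4, 2), -30) + W(44, 70)) = √(-30*(-8 - 8*4 + 3*2) + 44*(1 + 70²)) = √(-30*(-8 - 32 + 6) + 44*(1 + 4900)) = √(-30*(-34) + 44*4901) = √(1020 + 215644) = √216664 = 2*√54166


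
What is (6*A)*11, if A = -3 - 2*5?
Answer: -858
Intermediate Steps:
A = -13 (A = -3 - 10 = -13)
(6*A)*11 = (6*(-13))*11 = -78*11 = -858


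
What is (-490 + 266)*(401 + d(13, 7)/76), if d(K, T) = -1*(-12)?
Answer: -1707328/19 ≈ -89859.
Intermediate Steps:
d(K, T) = 12
(-490 + 266)*(401 + d(13, 7)/76) = (-490 + 266)*(401 + 12/76) = -224*(401 + 12*(1/76)) = -224*(401 + 3/19) = -224*7622/19 = -1707328/19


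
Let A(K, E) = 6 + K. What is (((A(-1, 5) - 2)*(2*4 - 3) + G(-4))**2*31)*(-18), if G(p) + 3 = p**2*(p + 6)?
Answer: -1080288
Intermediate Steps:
G(p) = -3 + p**2*(6 + p) (G(p) = -3 + p**2*(p + 6) = -3 + p**2*(6 + p))
(((A(-1, 5) - 2)*(2*4 - 3) + G(-4))**2*31)*(-18) = ((((6 - 1) - 2)*(2*4 - 3) + (-3 + (-4)**3 + 6*(-4)**2))**2*31)*(-18) = (((5 - 2)*(8 - 3) + (-3 - 64 + 6*16))**2*31)*(-18) = ((3*5 + (-3 - 64 + 96))**2*31)*(-18) = ((15 + 29)**2*31)*(-18) = (44**2*31)*(-18) = (1936*31)*(-18) = 60016*(-18) = -1080288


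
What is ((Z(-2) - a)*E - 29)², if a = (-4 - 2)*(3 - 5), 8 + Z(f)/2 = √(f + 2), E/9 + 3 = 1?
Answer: 225625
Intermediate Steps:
E = -18 (E = -27 + 9*1 = -27 + 9 = -18)
Z(f) = -16 + 2*√(2 + f) (Z(f) = -16 + 2*√(f + 2) = -16 + 2*√(2 + f))
a = 12 (a = -6*(-2) = 12)
((Z(-2) - a)*E - 29)² = (((-16 + 2*√(2 - 2)) - 1*12)*(-18) - 29)² = (((-16 + 2*√0) - 12)*(-18) - 29)² = (((-16 + 2*0) - 12)*(-18) - 29)² = (((-16 + 0) - 12)*(-18) - 29)² = ((-16 - 12)*(-18) - 29)² = (-28*(-18) - 29)² = (504 - 29)² = 475² = 225625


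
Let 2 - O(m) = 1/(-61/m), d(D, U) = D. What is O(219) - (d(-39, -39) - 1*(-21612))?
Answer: -1315612/61 ≈ -21567.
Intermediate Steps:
O(m) = 2 + m/61 (O(m) = 2 - 1/((-61/m)) = 2 - (-1)*m/61 = 2 + m/61)
O(219) - (d(-39, -39) - 1*(-21612)) = (2 + (1/61)*219) - (-39 - 1*(-21612)) = (2 + 219/61) - (-39 + 21612) = 341/61 - 1*21573 = 341/61 - 21573 = -1315612/61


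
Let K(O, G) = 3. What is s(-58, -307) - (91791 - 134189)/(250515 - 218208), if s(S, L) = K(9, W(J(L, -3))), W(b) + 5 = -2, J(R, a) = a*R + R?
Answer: 139319/32307 ≈ 4.3123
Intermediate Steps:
J(R, a) = R + R*a (J(R, a) = R*a + R = R + R*a)
W(b) = -7 (W(b) = -5 - 2 = -7)
s(S, L) = 3
s(-58, -307) - (91791 - 134189)/(250515 - 218208) = 3 - (91791 - 134189)/(250515 - 218208) = 3 - (-42398)/32307 = 3 - 1*(-42398/32307) = 3 + 42398/32307 = 139319/32307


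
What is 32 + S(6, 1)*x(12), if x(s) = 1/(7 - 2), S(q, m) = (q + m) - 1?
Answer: 166/5 ≈ 33.200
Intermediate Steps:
S(q, m) = -1 + m + q (S(q, m) = (m + q) - 1 = -1 + m + q)
x(s) = ⅕ (x(s) = 1/5 = ⅕)
32 + S(6, 1)*x(12) = 32 + (-1 + 1 + 6)*(⅕) = 32 + 6*(⅕) = 32 + 6/5 = 166/5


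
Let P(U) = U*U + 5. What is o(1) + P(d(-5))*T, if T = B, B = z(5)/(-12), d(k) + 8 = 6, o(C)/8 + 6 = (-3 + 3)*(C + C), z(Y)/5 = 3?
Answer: -237/4 ≈ -59.250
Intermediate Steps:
z(Y) = 15 (z(Y) = 5*3 = 15)
o(C) = -48 (o(C) = -48 + 8*((-3 + 3)*(C + C)) = -48 + 8*(0*(2*C)) = -48 + 8*0 = -48 + 0 = -48)
d(k) = -2 (d(k) = -8 + 6 = -2)
P(U) = 5 + U² (P(U) = U² + 5 = 5 + U²)
B = -5/4 (B = 15/(-12) = 15*(-1/12) = -5/4 ≈ -1.2500)
T = -5/4 ≈ -1.2500
o(1) + P(d(-5))*T = -48 + (5 + (-2)²)*(-5/4) = -48 + (5 + 4)*(-5/4) = -48 + 9*(-5/4) = -48 - 45/4 = -237/4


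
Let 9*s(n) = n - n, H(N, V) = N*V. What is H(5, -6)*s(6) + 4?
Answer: 4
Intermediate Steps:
s(n) = 0 (s(n) = (n - n)/9 = (1/9)*0 = 0)
H(5, -6)*s(6) + 4 = (5*(-6))*0 + 4 = -30*0 + 4 = 0 + 4 = 4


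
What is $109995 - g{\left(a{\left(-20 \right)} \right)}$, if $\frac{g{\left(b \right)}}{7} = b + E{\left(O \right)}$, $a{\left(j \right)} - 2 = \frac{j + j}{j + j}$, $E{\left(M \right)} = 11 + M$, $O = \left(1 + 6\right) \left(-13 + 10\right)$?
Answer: $110044$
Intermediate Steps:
$O = -21$ ($O = 7 \left(-3\right) = -21$)
$a{\left(j \right)} = 3$ ($a{\left(j \right)} = 2 + \frac{j + j}{j + j} = 2 + \frac{2 j}{2 j} = 2 + 2 j \frac{1}{2 j} = 2 + 1 = 3$)
$g{\left(b \right)} = -70 + 7 b$ ($g{\left(b \right)} = 7 \left(b + \left(11 - 21\right)\right) = 7 \left(b - 10\right) = 7 \left(-10 + b\right) = -70 + 7 b$)
$109995 - g{\left(a{\left(-20 \right)} \right)} = 109995 - \left(-70 + 7 \cdot 3\right) = 109995 - \left(-70 + 21\right) = 109995 - -49 = 109995 + 49 = 110044$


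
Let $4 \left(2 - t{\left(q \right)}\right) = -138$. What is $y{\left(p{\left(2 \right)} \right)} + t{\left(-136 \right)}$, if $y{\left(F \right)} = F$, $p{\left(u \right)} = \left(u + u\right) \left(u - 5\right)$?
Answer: $\frac{49}{2} \approx 24.5$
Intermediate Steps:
$p{\left(u \right)} = 2 u \left(-5 + u\right)$
$t{\left(q \right)} = \frac{73}{2}$ ($t{\left(q \right)} = 2 - - \frac{69}{2} = 2 + \frac{69}{2} = \frac{73}{2}$)
$y{\left(p{\left(2 \right)} \right)} + t{\left(-136 \right)} = 2 \cdot 2 \left(-5 + 2\right) + \frac{73}{2} = 2 \cdot 2 \left(-3\right) + \frac{73}{2} = -12 + \frac{73}{2} = \frac{49}{2}$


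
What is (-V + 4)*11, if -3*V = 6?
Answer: 66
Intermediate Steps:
V = -2 (V = -⅓*6 = -2)
(-V + 4)*11 = (-1*(-2) + 4)*11 = (2 + 4)*11 = 6*11 = 66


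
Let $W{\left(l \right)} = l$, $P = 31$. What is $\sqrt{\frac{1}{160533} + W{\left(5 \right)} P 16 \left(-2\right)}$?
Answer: $\frac{7 i \sqrt{289848949027}}{53511} \approx 70.427 i$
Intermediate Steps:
$\sqrt{\frac{1}{160533} + W{\left(5 \right)} P 16 \left(-2\right)} = \sqrt{\frac{1}{160533} + 5 \cdot 31 \cdot 16 \left(-2\right)} = \sqrt{\frac{1}{160533} + 5 \cdot 496 \left(-2\right)} = \sqrt{\frac{1}{160533} + 5 \left(-992\right)} = \sqrt{\frac{1}{160533} - 4960} = \sqrt{- \frac{796243679}{160533}} = \frac{7 i \sqrt{289848949027}}{53511}$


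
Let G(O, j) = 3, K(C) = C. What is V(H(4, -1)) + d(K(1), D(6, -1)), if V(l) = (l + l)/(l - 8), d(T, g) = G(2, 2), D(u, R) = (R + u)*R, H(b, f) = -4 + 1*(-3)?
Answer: 59/15 ≈ 3.9333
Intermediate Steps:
H(b, f) = -7 (H(b, f) = -4 - 3 = -7)
D(u, R) = R*(R + u)
d(T, g) = 3
V(l) = 2*l/(-8 + l) (V(l) = (2*l)/(-8 + l) = 2*l/(-8 + l))
V(H(4, -1)) + d(K(1), D(6, -1)) = 2*(-7)/(-8 - 7) + 3 = 2*(-7)/(-15) + 3 = 2*(-7)*(-1/15) + 3 = 14/15 + 3 = 59/15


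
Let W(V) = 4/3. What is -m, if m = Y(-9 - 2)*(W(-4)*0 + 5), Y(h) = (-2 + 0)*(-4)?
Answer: -40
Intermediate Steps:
W(V) = 4/3 (W(V) = 4*(⅓) = 4/3)
Y(h) = 8 (Y(h) = -2*(-4) = 8)
m = 40 (m = 8*((4/3)*0 + 5) = 8*(0 + 5) = 8*5 = 40)
-m = -1*40 = -40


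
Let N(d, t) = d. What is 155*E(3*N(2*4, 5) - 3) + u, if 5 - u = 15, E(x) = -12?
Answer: -1870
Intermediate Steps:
u = -10 (u = 5 - 1*15 = 5 - 15 = -10)
155*E(3*N(2*4, 5) - 3) + u = 155*(-12) - 10 = -1860 - 10 = -1870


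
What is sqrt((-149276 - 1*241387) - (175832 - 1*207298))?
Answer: I*sqrt(359197) ≈ 599.33*I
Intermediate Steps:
sqrt((-149276 - 1*241387) - (175832 - 1*207298)) = sqrt((-149276 - 241387) - (175832 - 207298)) = sqrt(-390663 - 1*(-31466)) = sqrt(-390663 + 31466) = sqrt(-359197) = I*sqrt(359197)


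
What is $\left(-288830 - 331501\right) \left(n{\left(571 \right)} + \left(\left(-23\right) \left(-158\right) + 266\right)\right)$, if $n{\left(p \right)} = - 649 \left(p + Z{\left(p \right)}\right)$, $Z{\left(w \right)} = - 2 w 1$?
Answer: $-232300932549$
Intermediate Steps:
$Z{\left(w \right)} = - 2 w$
$n{\left(p \right)} = 649 p$ ($n{\left(p \right)} = - 649 \left(p - 2 p\right) = - 649 \left(- p\right) = 649 p$)
$\left(-288830 - 331501\right) \left(n{\left(571 \right)} + \left(\left(-23\right) \left(-158\right) + 266\right)\right) = \left(-288830 - 331501\right) \left(649 \cdot 571 + \left(\left(-23\right) \left(-158\right) + 266\right)\right) = - 620331 \left(370579 + \left(3634 + 266\right)\right) = - 620331 \left(370579 + 3900\right) = \left(-620331\right) 374479 = -232300932549$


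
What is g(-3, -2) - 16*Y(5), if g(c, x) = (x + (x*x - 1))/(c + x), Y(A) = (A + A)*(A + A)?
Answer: -8001/5 ≈ -1600.2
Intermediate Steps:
Y(A) = 4*A² (Y(A) = (2*A)*(2*A) = 4*A²)
g(c, x) = (-1 + x + x²)/(c + x) (g(c, x) = (x + (x² - 1))/(c + x) = (x + (-1 + x²))/(c + x) = (-1 + x + x²)/(c + x))
g(-3, -2) - 16*Y(5) = (-1 - 2 + (-2)²)/(-3 - 2) - 64*5² = (-1 - 2 + 4)/(-5) - 64*25 = -⅕*1 - 16*100 = -⅕ - 1600 = -8001/5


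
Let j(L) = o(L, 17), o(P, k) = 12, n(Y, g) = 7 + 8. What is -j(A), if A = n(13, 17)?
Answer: -12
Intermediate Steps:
n(Y, g) = 15
A = 15
j(L) = 12
-j(A) = -1*12 = -12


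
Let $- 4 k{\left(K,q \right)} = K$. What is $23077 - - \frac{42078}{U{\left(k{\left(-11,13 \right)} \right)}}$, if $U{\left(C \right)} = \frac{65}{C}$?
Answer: $\frac{3231439}{130} \approx 24857.0$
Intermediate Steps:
$k{\left(K,q \right)} = - \frac{K}{4}$
$23077 - - \frac{42078}{U{\left(k{\left(-11,13 \right)} \right)}} = 23077 - - \frac{42078}{65 \frac{1}{\left(- \frac{1}{4}\right) \left(-11\right)}} = 23077 - - \frac{42078}{65 \frac{1}{\frac{11}{4}}} = 23077 - - \frac{42078}{65 \cdot \frac{4}{11}} = 23077 - - \frac{42078}{\frac{260}{11}} = 23077 - \left(-42078\right) \frac{11}{260} = 23077 - - \frac{231429}{130} = 23077 + \frac{231429}{130} = \frac{3231439}{130}$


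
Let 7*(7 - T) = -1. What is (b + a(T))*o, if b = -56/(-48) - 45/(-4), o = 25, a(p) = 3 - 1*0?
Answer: 4625/12 ≈ 385.42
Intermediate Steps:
T = 50/7 (T = 7 - ⅐*(-1) = 7 + ⅐ = 50/7 ≈ 7.1429)
a(p) = 3 (a(p) = 3 + 0 = 3)
b = 149/12 (b = -56*(-1/48) - 45*(-¼) = 7/6 + 45/4 = 149/12 ≈ 12.417)
(b + a(T))*o = (149/12 + 3)*25 = (185/12)*25 = 4625/12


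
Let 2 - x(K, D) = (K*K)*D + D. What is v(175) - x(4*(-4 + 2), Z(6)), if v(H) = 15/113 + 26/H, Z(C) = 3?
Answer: 3822138/19775 ≈ 193.28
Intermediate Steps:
x(K, D) = 2 - D - D*K² (x(K, D) = 2 - ((K*K)*D + D) = 2 - (K²*D + D) = 2 - (D*K² + D) = 2 - (D + D*K²) = 2 + (-D - D*K²) = 2 - D - D*K²)
v(H) = 15/113 + 26/H (v(H) = 15*(1/113) + 26/H = 15/113 + 26/H)
v(175) - x(4*(-4 + 2), Z(6)) = (15/113 + 26/175) - (2 - 1*3 - 1*3*(4*(-4 + 2))²) = (15/113 + 26*(1/175)) - (2 - 3 - 1*3*(4*(-2))²) = (15/113 + 26/175) - (2 - 3 - 1*3*(-8)²) = 5563/19775 - (2 - 3 - 1*3*64) = 5563/19775 - (2 - 3 - 192) = 5563/19775 - 1*(-193) = 5563/19775 + 193 = 3822138/19775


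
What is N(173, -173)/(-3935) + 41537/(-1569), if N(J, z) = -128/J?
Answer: -28276319603/1068104595 ≈ -26.473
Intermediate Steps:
N(173, -173)/(-3935) + 41537/(-1569) = -128/173/(-3935) + 41537/(-1569) = -128*1/173*(-1/3935) + 41537*(-1/1569) = -128/173*(-1/3935) - 41537/1569 = 128/680755 - 41537/1569 = -28276319603/1068104595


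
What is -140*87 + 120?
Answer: -12060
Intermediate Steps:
-140*87 + 120 = -12180 + 120 = -12060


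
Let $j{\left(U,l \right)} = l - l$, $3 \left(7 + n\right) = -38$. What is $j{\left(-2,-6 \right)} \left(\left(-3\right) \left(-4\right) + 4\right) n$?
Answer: $0$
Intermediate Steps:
$n = - \frac{59}{3}$ ($n = -7 + \frac{1}{3} \left(-38\right) = -7 - \frac{38}{3} = - \frac{59}{3} \approx -19.667$)
$j{\left(U,l \right)} = 0$
$j{\left(-2,-6 \right)} \left(\left(-3\right) \left(-4\right) + 4\right) n = 0 \left(\left(-3\right) \left(-4\right) + 4\right) \left(- \frac{59}{3}\right) = 0 \left(12 + 4\right) \left(- \frac{59}{3}\right) = 0 \cdot 16 \left(- \frac{59}{3}\right) = 0 \left(- \frac{59}{3}\right) = 0$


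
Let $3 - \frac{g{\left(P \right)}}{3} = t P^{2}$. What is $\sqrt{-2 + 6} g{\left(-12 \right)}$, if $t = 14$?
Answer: $-12078$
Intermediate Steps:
$g{\left(P \right)} = 9 - 42 P^{2}$ ($g{\left(P \right)} = 9 - 3 \cdot 14 P^{2} = 9 - 42 P^{2}$)
$\sqrt{-2 + 6} g{\left(-12 \right)} = \sqrt{-2 + 6} \left(9 - 42 \left(-12\right)^{2}\right) = \sqrt{4} \left(9 - 6048\right) = 2 \left(9 - 6048\right) = 2 \left(-6039\right) = -12078$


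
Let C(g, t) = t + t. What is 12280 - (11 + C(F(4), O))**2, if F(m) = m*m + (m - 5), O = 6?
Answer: 11751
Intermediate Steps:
F(m) = -5 + m + m**2 (F(m) = m**2 + (-5 + m) = -5 + m + m**2)
C(g, t) = 2*t
12280 - (11 + C(F(4), O))**2 = 12280 - (11 + 2*6)**2 = 12280 - (11 + 12)**2 = 12280 - 1*23**2 = 12280 - 1*529 = 12280 - 529 = 11751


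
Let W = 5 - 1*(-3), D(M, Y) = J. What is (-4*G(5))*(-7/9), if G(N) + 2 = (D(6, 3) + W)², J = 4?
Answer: 3976/9 ≈ 441.78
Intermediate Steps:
D(M, Y) = 4
W = 8 (W = 5 + 3 = 8)
G(N) = 142 (G(N) = -2 + (4 + 8)² = -2 + 12² = -2 + 144 = 142)
(-4*G(5))*(-7/9) = (-4*142)*(-7/9) = -(-3976)/9 = -568*(-7/9) = 3976/9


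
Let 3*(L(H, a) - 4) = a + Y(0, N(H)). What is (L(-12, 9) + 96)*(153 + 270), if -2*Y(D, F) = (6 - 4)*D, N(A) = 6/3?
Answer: 43569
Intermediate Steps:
N(A) = 2 (N(A) = 6*(⅓) = 2)
Y(D, F) = -D (Y(D, F) = -(6 - 4)*D/2 = -D)
L(H, a) = 4 + a/3 (L(H, a) = 4 + (a - 1*0)/3 = 4 + (a + 0)/3 = 4 + a/3)
(L(-12, 9) + 96)*(153 + 270) = ((4 + (⅓)*9) + 96)*(153 + 270) = ((4 + 3) + 96)*423 = (7 + 96)*423 = 103*423 = 43569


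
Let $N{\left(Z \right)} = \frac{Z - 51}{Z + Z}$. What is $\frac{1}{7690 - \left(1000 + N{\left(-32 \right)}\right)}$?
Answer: $\frac{64}{428077} \approx 0.00014951$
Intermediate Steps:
$N{\left(Z \right)} = \frac{-51 + Z}{2 Z}$
$\frac{1}{7690 - \left(1000 + N{\left(-32 \right)}\right)} = \frac{1}{7690 - \left(1000 + \frac{-51 - 32}{2 \left(-32\right)}\right)} = \frac{1}{7690 - \left(1000 + \frac{1}{2} \left(- \frac{1}{32}\right) \left(-83\right)\right)} = \frac{1}{7690 - \frac{64083}{64}} = \frac{1}{\frac{428077}{64}} = \frac{64}{428077}$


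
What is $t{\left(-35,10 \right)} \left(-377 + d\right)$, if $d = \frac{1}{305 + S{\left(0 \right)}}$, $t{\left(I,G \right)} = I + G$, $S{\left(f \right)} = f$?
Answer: $\frac{574920}{61} \approx 9424.9$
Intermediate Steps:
$t{\left(I,G \right)} = G + I$
$d = \frac{1}{305}$ ($d = \frac{1}{305 + 0} = \frac{1}{305} \approx 0.0032787$)
$t{\left(-35,10 \right)} \left(-377 + d\right) = \left(10 - 35\right) \left(-377 + \frac{1}{305}\right) = \left(-25\right) \left(- \frac{114984}{305}\right) = \frac{574920}{61}$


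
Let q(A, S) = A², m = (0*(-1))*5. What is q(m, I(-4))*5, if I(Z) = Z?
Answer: 0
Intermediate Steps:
m = 0 (m = 0*5 = 0)
q(m, I(-4))*5 = 0²*5 = 0*5 = 0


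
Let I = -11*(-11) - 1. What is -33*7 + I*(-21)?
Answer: -2751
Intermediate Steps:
I = 120 (I = 121 - 1 = 120)
-33*7 + I*(-21) = -33*7 + 120*(-21) = -231 - 2520 = -2751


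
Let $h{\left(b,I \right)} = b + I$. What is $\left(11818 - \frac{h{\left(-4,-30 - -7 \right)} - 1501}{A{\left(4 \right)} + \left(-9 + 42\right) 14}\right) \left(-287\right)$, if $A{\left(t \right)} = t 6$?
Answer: $- \frac{824418406}{243} \approx -3.3927 \cdot 10^{6}$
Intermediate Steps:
$A{\left(t \right)} = 6 t$
$h{\left(b,I \right)} = I + b$
$\left(11818 - \frac{h{\left(-4,-30 - -7 \right)} - 1501}{A{\left(4 \right)} + \left(-9 + 42\right) 14}\right) \left(-287\right) = \left(11818 - \frac{\left(\left(-30 - -7\right) - 4\right) - 1501}{6 \cdot 4 + \left(-9 + 42\right) 14}\right) \left(-287\right) = \left(11818 - \frac{\left(\left(-30 + 7\right) - 4\right) - 1501}{24 + 33 \cdot 14}\right) \left(-287\right) = \left(11818 - \frac{\left(-23 - 4\right) - 1501}{24 + 462}\right) \left(-287\right) = \left(11818 - \frac{-27 - 1501}{486}\right) \left(-287\right) = \left(11818 - \left(-1528\right) \frac{1}{486}\right) \left(-287\right) = \left(11818 - - \frac{764}{243}\right) \left(-287\right) = \left(11818 + \frac{764}{243}\right) \left(-287\right) = \frac{2872538}{243} \left(-287\right) = - \frac{824418406}{243}$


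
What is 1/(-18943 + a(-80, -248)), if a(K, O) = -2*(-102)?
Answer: -1/18739 ≈ -5.3365e-5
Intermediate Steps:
a(K, O) = 204
1/(-18943 + a(-80, -248)) = 1/(-18943 + 204) = 1/(-18739) = -1/18739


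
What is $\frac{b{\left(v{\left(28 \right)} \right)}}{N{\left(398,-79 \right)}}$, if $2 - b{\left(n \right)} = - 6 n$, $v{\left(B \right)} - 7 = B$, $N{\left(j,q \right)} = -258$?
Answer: $- \frac{106}{129} \approx -0.82171$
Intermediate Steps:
$v{\left(B \right)} = 7 + B$
$b{\left(n \right)} = 2 + 6 n$ ($b{\left(n \right)} = 2 - - 6 n = 2 + 6 n$)
$\frac{b{\left(v{\left(28 \right)} \right)}}{N{\left(398,-79 \right)}} = \frac{2 + 6 \left(7 + 28\right)}{-258} = \left(2 + 6 \cdot 35\right) \left(- \frac{1}{258}\right) = \left(2 + 210\right) \left(- \frac{1}{258}\right) = 212 \left(- \frac{1}{258}\right) = - \frac{106}{129}$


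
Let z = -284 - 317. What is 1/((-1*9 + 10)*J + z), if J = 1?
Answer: -1/600 ≈ -0.0016667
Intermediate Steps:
z = -601
1/((-1*9 + 10)*J + z) = 1/((-1*9 + 10)*1 - 601) = 1/((-9 + 10)*1 - 601) = 1/(1*1 - 601) = 1/(1 - 601) = 1/(-600) = -1/600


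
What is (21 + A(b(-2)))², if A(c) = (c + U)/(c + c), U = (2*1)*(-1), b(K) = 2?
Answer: 441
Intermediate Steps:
U = -2 (U = 2*(-1) = -2)
A(c) = (-2 + c)/(2*c) (A(c) = (c - 2)/(c + c) = (-2 + c)/((2*c)) = (-2 + c)*(1/(2*c)) = (-2 + c)/(2*c))
(21 + A(b(-2)))² = (21 + (½)*(-2 + 2)/2)² = (21 + (½)*(½)*0)² = (21 + 0)² = 21² = 441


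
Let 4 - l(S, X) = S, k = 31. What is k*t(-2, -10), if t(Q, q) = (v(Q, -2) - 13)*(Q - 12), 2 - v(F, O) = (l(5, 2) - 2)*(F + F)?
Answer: 9982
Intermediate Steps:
l(S, X) = 4 - S
v(F, O) = 2 + 6*F (v(F, O) = 2 - ((4 - 1*5) - 2)*(F + F) = 2 - ((4 - 5) - 2)*2*F = 2 - (-1 - 2)*2*F = 2 - (-3)*2*F = 2 - (-6)*F = 2 + 6*F)
t(Q, q) = (-12 + Q)*(-11 + 6*Q) (t(Q, q) = ((2 + 6*Q) - 13)*(Q - 12) = (-11 + 6*Q)*(-12 + Q) = (-12 + Q)*(-11 + 6*Q))
k*t(-2, -10) = 31*(132 - 83*(-2) + 6*(-2)²) = 31*(132 + 166 + 6*4) = 31*(132 + 166 + 24) = 31*322 = 9982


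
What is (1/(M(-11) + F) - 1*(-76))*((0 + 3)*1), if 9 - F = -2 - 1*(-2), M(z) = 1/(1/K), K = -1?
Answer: 1827/8 ≈ 228.38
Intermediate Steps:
M(z) = -1 (M(z) = 1/(1/(-1)) = 1/(-1) = -1)
F = 9 (F = 9 - (-2 - 1*(-2)) = 9 - (-2 + 2) = 9 - 1*0 = 9 + 0 = 9)
(1/(M(-11) + F) - 1*(-76))*((0 + 3)*1) = (1/(-1 + 9) - 1*(-76))*((0 + 3)*1) = (1/8 + 76)*(3*1) = (1/8 + 76)*3 = (609/8)*3 = 1827/8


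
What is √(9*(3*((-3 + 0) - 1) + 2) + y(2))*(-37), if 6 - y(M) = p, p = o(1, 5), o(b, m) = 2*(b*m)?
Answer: -37*I*√94 ≈ -358.73*I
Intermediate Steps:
o(b, m) = 2*b*m
p = 10 (p = 2*1*5 = 10)
y(M) = -4 (y(M) = 6 - 1*10 = 6 - 10 = -4)
√(9*(3*((-3 + 0) - 1) + 2) + y(2))*(-37) = √(9*(3*((-3 + 0) - 1) + 2) - 4)*(-37) = √(9*(3*(-3 - 1) + 2) - 4)*(-37) = √(9*(3*(-4) + 2) - 4)*(-37) = √(9*(-12 + 2) - 4)*(-37) = √(9*(-10) - 4)*(-37) = √(-90 - 4)*(-37) = √(-94)*(-37) = (I*√94)*(-37) = -37*I*√94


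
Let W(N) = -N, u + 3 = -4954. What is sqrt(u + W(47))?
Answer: 6*I*sqrt(139) ≈ 70.739*I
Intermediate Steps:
u = -4957 (u = -3 - 4954 = -4957)
sqrt(u + W(47)) = sqrt(-4957 - 1*47) = sqrt(-4957 - 47) = sqrt(-5004) = 6*I*sqrt(139)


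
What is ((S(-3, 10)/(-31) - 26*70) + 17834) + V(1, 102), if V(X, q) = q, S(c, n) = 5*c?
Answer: 499611/31 ≈ 16116.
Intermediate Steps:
((S(-3, 10)/(-31) - 26*70) + 17834) + V(1, 102) = (((5*(-3))/(-31) - 26*70) + 17834) + 102 = ((-15*(-1/31) - 1820) + 17834) + 102 = ((15/31 - 1820) + 17834) + 102 = (-56405/31 + 17834) + 102 = 496449/31 + 102 = 499611/31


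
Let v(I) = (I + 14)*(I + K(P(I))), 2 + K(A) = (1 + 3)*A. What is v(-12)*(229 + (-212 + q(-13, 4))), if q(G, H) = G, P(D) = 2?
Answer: -48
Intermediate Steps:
K(A) = -2 + 4*A (K(A) = -2 + (1 + 3)*A = -2 + 4*A)
v(I) = (6 + I)*(14 + I) (v(I) = (I + 14)*(I + (-2 + 4*2)) = (14 + I)*(I + (-2 + 8)) = (14 + I)*(I + 6) = (14 + I)*(6 + I) = (6 + I)*(14 + I))
v(-12)*(229 + (-212 + q(-13, 4))) = (84 + (-12)² + 20*(-12))*(229 + (-212 - 13)) = (84 + 144 - 240)*(229 - 225) = -12*4 = -48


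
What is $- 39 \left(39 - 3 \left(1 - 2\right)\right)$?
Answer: $-1638$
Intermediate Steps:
$- 39 \left(39 - 3 \left(1 - 2\right)\right) = - 39 \left(39 - -3\right) = - 39 \left(39 + 3\right) = \left(-39\right) 42 = -1638$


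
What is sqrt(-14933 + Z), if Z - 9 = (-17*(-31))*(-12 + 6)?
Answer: I*sqrt(18086) ≈ 134.48*I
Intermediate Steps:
Z = -3153 (Z = 9 + (-17*(-31))*(-12 + 6) = 9 + 527*(-6) = 9 - 3162 = -3153)
sqrt(-14933 + Z) = sqrt(-14933 - 3153) = sqrt(-18086) = I*sqrt(18086)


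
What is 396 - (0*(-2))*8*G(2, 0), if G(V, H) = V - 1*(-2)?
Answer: 396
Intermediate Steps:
G(V, H) = 2 + V (G(V, H) = V + 2 = 2 + V)
396 - (0*(-2))*8*G(2, 0) = 396 - (0*(-2))*8*(2 + 2) = 396 - 0*8*4 = 396 - 0*4 = 396 - 1*0 = 396 + 0 = 396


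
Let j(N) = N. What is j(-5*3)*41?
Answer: -615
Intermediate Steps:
j(-5*3)*41 = -5*3*41 = -15*41 = -615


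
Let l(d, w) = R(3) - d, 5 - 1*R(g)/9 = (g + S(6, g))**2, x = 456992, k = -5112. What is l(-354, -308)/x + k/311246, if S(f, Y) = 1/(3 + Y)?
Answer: -4480091803/284473864064 ≈ -0.015749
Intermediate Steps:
R(g) = 45 - 9*(g + 1/(3 + g))**2
l(d, w) = -181/4 - d (l(d, w) = (45 - 9*(1 + 3**2 + 3*3)**2/(3 + 3)**2) - d = (45 - 9*(1 + 9 + 9)**2/6**2) - d = (45 - 9*1/36*19**2) - d = (45 - 9*1/36*361) - d = (45 - 361/4) - d = -181/4 - d)
l(-354, -308)/x + k/311246 = (-181/4 - 1*(-354))/456992 - 5112/311246 = (-181/4 + 354)*(1/456992) - 5112*1/311246 = (1235/4)*(1/456992) - 2556/155623 = 1235/1827968 - 2556/155623 = -4480091803/284473864064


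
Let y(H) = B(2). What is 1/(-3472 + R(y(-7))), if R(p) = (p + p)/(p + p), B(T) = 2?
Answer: -1/3471 ≈ -0.00028810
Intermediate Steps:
y(H) = 2
R(p) = 1 (R(p) = (2*p)/((2*p)) = (2*p)*(1/(2*p)) = 1)
1/(-3472 + R(y(-7))) = 1/(-3472 + 1) = 1/(-3471) = -1/3471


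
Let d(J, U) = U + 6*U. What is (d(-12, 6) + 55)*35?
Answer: 3395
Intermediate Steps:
d(J, U) = 7*U
(d(-12, 6) + 55)*35 = (7*6 + 55)*35 = (42 + 55)*35 = 97*35 = 3395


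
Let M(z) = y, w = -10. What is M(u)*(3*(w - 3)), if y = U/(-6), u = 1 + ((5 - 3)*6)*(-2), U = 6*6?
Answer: 234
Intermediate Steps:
U = 36
u = -23 (u = 1 + (2*6)*(-2) = 1 + 12*(-2) = 1 - 24 = -23)
y = -6 (y = 36/(-6) = 36*(-1/6) = -6)
M(z) = -6
M(u)*(3*(w - 3)) = -18*(-10 - 3) = -18*(-13) = -6*(-39) = 234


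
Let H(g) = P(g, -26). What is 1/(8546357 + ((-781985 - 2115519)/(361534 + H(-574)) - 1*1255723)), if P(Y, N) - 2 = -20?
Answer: 90379/658919485910 ≈ 1.3716e-7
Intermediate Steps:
P(Y, N) = -18 (P(Y, N) = 2 - 20 = -18)
H(g) = -18
1/(8546357 + ((-781985 - 2115519)/(361534 + H(-574)) - 1*1255723)) = 1/(8546357 + ((-781985 - 2115519)/(361534 - 18) - 1*1255723)) = 1/(8546357 + (-2897504/361516 - 1255723)) = 1/(8546357 + (-2897504*1/361516 - 1255723)) = 1/(8546357 + (-724376/90379 - 1255723)) = 1/(8546357 - 113491713393/90379) = 1/(658919485910/90379) = 90379/658919485910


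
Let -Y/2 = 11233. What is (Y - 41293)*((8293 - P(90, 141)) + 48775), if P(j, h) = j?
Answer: -3632860302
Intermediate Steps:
Y = -22466 (Y = -2*11233 = -22466)
(Y - 41293)*((8293 - P(90, 141)) + 48775) = (-22466 - 41293)*((8293 - 1*90) + 48775) = -63759*((8293 - 90) + 48775) = -63759*(8203 + 48775) = -63759*56978 = -3632860302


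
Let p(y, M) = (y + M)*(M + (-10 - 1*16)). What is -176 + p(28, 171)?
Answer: 28679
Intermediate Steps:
p(y, M) = (-26 + M)*(M + y) (p(y, M) = (M + y)*(M + (-10 - 16)) = (M + y)*(M - 26) = (M + y)*(-26 + M) = (-26 + M)*(M + y))
-176 + p(28, 171) = -176 + (171² - 26*171 - 26*28 + 171*28) = -176 + (29241 - 4446 - 728 + 4788) = -176 + 28855 = 28679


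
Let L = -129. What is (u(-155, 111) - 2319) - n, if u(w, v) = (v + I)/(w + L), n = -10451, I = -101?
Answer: 1154739/142 ≈ 8132.0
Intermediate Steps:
u(w, v) = (-101 + v)/(-129 + w) (u(w, v) = (v - 101)/(w - 129) = (-101 + v)/(-129 + w))
(u(-155, 111) - 2319) - n = ((-101 + 111)/(-129 - 155) - 2319) - 1*(-10451) = (10/(-284) - 2319) + 10451 = (-1/284*10 - 2319) + 10451 = (-5/142 - 2319) + 10451 = -329303/142 + 10451 = 1154739/142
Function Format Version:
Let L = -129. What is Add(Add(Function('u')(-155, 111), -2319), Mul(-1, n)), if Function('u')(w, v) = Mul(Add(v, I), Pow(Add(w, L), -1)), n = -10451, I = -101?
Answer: Rational(1154739, 142) ≈ 8132.0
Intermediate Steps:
Function('u')(w, v) = Mul(Pow(Add(-129, w), -1), Add(-101, v)) (Function('u')(w, v) = Mul(Add(v, -101), Pow(Add(w, -129), -1)) = Mul(Add(-101, v), Pow(Add(-129, w), -1)) = Mul(Pow(Add(-129, w), -1), Add(-101, v)))
Add(Add(Function('u')(-155, 111), -2319), Mul(-1, n)) = Add(Add(Mul(Pow(Add(-129, -155), -1), Add(-101, 111)), -2319), Mul(-1, -10451)) = Add(Add(Mul(Pow(-284, -1), 10), -2319), 10451) = Add(Add(Mul(Rational(-1, 284), 10), -2319), 10451) = Add(Add(Rational(-5, 142), -2319), 10451) = Add(Rational(-329303, 142), 10451) = Rational(1154739, 142)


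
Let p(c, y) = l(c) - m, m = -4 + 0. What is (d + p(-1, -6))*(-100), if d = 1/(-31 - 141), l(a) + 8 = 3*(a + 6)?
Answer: -47275/43 ≈ -1099.4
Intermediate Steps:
m = -4
l(a) = 10 + 3*a (l(a) = -8 + 3*(a + 6) = -8 + 3*(6 + a) = -8 + (18 + 3*a) = 10 + 3*a)
d = -1/172 (d = 1/(-172) = -1/172 ≈ -0.0058140)
p(c, y) = 14 + 3*c (p(c, y) = (10 + 3*c) - 1*(-4) = (10 + 3*c) + 4 = 14 + 3*c)
(d + p(-1, -6))*(-100) = (-1/172 + (14 + 3*(-1)))*(-100) = (-1/172 + (14 - 3))*(-100) = (-1/172 + 11)*(-100) = (1891/172)*(-100) = -47275/43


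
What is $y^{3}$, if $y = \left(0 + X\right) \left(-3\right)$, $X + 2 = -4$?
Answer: $5832$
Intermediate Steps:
$X = -6$ ($X = -2 - 4 = -6$)
$y = 18$ ($y = \left(0 - 6\right) \left(-3\right) = \left(-6\right) \left(-3\right) = 18$)
$y^{3} = 18^{3} = 5832$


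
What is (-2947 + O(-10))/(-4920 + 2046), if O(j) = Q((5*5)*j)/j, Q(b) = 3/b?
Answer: 7367497/7185000 ≈ 1.0254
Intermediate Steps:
O(j) = 3/(25*j²) (O(j) = (3/(((5*5)*j)))/j = (3/((25*j)))/j = (3*(1/(25*j)))/j = (3/(25*j))/j = 3/(25*j²))
(-2947 + O(-10))/(-4920 + 2046) = (-2947 + (3/25)/(-10)²)/(-4920 + 2046) = (-2947 + (3/25)*(1/100))/(-2874) = (-2947 + 3/2500)*(-1/2874) = -7367497/2500*(-1/2874) = 7367497/7185000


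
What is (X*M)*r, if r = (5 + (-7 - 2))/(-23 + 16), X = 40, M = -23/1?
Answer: -3680/7 ≈ -525.71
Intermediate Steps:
M = -23 (M = -23*1 = -23)
r = 4/7 (r = (5 - 9)/(-7) = -4*(-⅐) = 4/7 ≈ 0.57143)
(X*M)*r = (40*(-23))*(4/7) = -920*4/7 = -3680/7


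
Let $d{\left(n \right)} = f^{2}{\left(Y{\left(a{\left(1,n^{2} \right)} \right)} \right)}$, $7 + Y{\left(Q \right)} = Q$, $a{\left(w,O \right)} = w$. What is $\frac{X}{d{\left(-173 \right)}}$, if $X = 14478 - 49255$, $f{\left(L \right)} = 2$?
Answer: $- \frac{34777}{4} \approx -8694.3$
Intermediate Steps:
$Y{\left(Q \right)} = -7 + Q$
$X = -34777$ ($X = 14478 - 49255 = -34777$)
$d{\left(n \right)} = 4$ ($d{\left(n \right)} = 2^{2} = 4$)
$\frac{X}{d{\left(-173 \right)}} = - \frac{34777}{4}$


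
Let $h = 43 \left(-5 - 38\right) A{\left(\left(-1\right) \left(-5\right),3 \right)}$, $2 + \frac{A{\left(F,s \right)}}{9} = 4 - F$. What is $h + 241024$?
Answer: $290947$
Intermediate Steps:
$A{\left(F,s \right)} = 18 - 9 F$ ($A{\left(F,s \right)} = -18 + 9 \left(4 - F\right) = -18 - \left(-36 + 9 F\right) = 18 - 9 F$)
$h = 49923$ ($h = 43 \left(-5 - 38\right) \left(18 - 9 \left(\left(-1\right) \left(-5\right)\right)\right) = 43 \left(-5 - 38\right) \left(18 - 45\right) = 43 \left(-43\right) \left(18 - 45\right) = \left(-1849\right) \left(-27\right) = 49923$)
$h + 241024 = 49923 + 241024 = 290947$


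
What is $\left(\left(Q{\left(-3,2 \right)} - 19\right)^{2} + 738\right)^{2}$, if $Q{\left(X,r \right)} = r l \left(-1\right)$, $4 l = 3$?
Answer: $\frac{21464689}{16} \approx 1.3415 \cdot 10^{6}$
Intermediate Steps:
$l = \frac{3}{4}$ ($l = \frac{1}{4} \cdot 3 = \frac{3}{4} \approx 0.75$)
$Q{\left(X,r \right)} = - \frac{3 r}{4}$ ($Q{\left(X,r \right)} = r \frac{3}{4} \left(-1\right) = \frac{3 r}{4} \left(-1\right) = - \frac{3 r}{4}$)
$\left(\left(Q{\left(-3,2 \right)} - 19\right)^{2} + 738\right)^{2} = \left(\left(\left(- \frac{3}{4}\right) 2 - 19\right)^{2} + 738\right)^{2} = \left(\left(- \frac{3}{2} - 19\right)^{2} + 738\right)^{2} = \left(\left(- \frac{41}{2}\right)^{2} + 738\right)^{2} = \left(\frac{1681}{4} + 738\right)^{2} = \left(\frac{4633}{4}\right)^{2} = \frac{21464689}{16}$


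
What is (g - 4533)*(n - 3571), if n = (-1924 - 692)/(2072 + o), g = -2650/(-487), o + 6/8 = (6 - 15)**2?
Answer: 67808383111963/4192583 ≈ 1.6173e+7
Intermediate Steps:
o = 321/4 (o = -3/4 + (6 - 15)**2 = -3/4 + (-9)**2 = -3/4 + 81 = 321/4 ≈ 80.250)
g = 2650/487 (g = -2650*(-1/487) = 2650/487 ≈ 5.4415)
n = -10464/8609 (n = (-1924 - 692)/(2072 + 321/4) = -2616/8609/4 = -2616*4/8609 = -10464/8609 ≈ -1.2155)
(g - 4533)*(n - 3571) = (2650/487 - 4533)*(-10464/8609 - 3571) = -2204921/487*(-30753203/8609) = 67808383111963/4192583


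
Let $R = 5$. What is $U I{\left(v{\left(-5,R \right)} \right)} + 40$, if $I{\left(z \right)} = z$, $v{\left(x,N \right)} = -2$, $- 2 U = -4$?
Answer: $36$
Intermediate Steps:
$U = 2$ ($U = \left(- \frac{1}{2}\right) \left(-4\right) = 2$)
$U I{\left(v{\left(-5,R \right)} \right)} + 40 = 2 \left(-2\right) + 40 = -4 + 40 = 36$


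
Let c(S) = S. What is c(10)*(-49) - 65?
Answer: -555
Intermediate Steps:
c(10)*(-49) - 65 = 10*(-49) - 65 = -490 - 65 = -555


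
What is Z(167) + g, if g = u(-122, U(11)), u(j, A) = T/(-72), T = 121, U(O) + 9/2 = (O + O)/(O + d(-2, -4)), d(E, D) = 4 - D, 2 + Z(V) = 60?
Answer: 4055/72 ≈ 56.319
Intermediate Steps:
Z(V) = 58 (Z(V) = -2 + 60 = 58)
U(O) = -9/2 + 2*O/(8 + O) (U(O) = -9/2 + (O + O)/(O + (4 - 1*(-4))) = -9/2 + (2*O)/(O + (4 + 4)) = -9/2 + (2*O)/(O + 8) = -9/2 + (2*O)/(8 + O) = -9/2 + 2*O/(8 + O))
u(j, A) = -121/72 (u(j, A) = 121/(-72) = 121*(-1/72) = -121/72)
g = -121/72 ≈ -1.6806
Z(167) + g = 58 - 121/72 = 4055/72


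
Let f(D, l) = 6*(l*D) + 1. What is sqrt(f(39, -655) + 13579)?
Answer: I*sqrt(139690) ≈ 373.75*I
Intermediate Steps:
f(D, l) = 1 + 6*D*l (f(D, l) = 6*(D*l) + 1 = 6*D*l + 1 = 1 + 6*D*l)
sqrt(f(39, -655) + 13579) = sqrt((1 + 6*39*(-655)) + 13579) = sqrt((1 - 153270) + 13579) = sqrt(-153269 + 13579) = sqrt(-139690) = I*sqrt(139690)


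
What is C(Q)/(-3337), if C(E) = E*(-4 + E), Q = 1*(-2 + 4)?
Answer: 4/3337 ≈ 0.0011987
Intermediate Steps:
Q = 2 (Q = 1*2 = 2)
C(Q)/(-3337) = (2*(-4 + 2))/(-3337) = (2*(-2))*(-1/3337) = -4*(-1/3337) = 4/3337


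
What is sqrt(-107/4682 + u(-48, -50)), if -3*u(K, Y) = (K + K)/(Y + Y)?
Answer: 21*I*sqrt(426062)/23410 ≈ 0.58554*I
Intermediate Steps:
u(K, Y) = -K/(3*Y) (u(K, Y) = -(K + K)/(3*(Y + Y)) = -2*K/(3*(2*Y)) = -2*K*1/(2*Y)/3 = -K/(3*Y))
sqrt(-107/4682 + u(-48, -50)) = sqrt(-107/4682 - 1/3*(-48)/(-50)) = sqrt(-107*1/4682 - 1/3*(-48)*(-1/50)) = sqrt(-107/4682 - 8/25) = sqrt(-40131/117050) = 21*I*sqrt(426062)/23410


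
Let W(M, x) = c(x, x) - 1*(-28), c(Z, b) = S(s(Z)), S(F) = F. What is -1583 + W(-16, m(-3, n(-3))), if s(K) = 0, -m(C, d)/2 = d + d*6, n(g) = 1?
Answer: -1555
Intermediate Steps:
m(C, d) = -14*d (m(C, d) = -2*(d + d*6) = -2*(d + 6*d) = -14*d)
c(Z, b) = 0
W(M, x) = 28 (W(M, x) = 0 - 1*(-28) = 0 + 28 = 28)
-1583 + W(-16, m(-3, n(-3))) = -1583 + 28 = -1555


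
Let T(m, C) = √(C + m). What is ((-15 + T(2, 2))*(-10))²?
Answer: 16900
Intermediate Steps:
((-15 + T(2, 2))*(-10))² = ((-15 + √(2 + 2))*(-10))² = ((-15 + √4)*(-10))² = ((-15 + 2)*(-10))² = (-13*(-10))² = 130² = 16900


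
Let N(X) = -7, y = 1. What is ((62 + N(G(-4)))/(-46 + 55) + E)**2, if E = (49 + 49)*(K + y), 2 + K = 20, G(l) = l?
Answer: 282676969/81 ≈ 3.4898e+6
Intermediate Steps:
K = 18 (K = -2 + 20 = 18)
E = 1862 (E = (49 + 49)*(18 + 1) = 98*19 = 1862)
((62 + N(G(-4)))/(-46 + 55) + E)**2 = ((62 - 7)/(-46 + 55) + 1862)**2 = (55/9 + 1862)**2 = (16813/9)**2 = 282676969/81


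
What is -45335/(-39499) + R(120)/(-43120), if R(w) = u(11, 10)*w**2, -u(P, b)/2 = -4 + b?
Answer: 109753405/21289961 ≈ 5.1552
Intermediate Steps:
u(P, b) = 8 - 2*b (u(P, b) = -2*(-4 + b) = 8 - 2*b)
R(w) = -12*w**2 (R(w) = (8 - 2*10)*w**2 = (8 - 20)*w**2 = -12*w**2)
-45335/(-39499) + R(120)/(-43120) = -45335/(-39499) - 12*120**2/(-43120) = -45335*(-1/39499) - 12*14400*(-1/43120) = 45335/39499 - 172800*(-1/43120) = 45335/39499 + 2160/539 = 109753405/21289961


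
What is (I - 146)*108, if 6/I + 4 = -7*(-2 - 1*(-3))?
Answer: -174096/11 ≈ -15827.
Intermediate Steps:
I = -6/11 (I = 6/(-4 - 7*(-2 - 1*(-3))) = 6/(-4 - 7*(-2 + 3)) = 6/(-4 - 7*1) = 6/(-4 - 7) = 6/(-11) = 6*(-1/11) = -6/11 ≈ -0.54545)
(I - 146)*108 = (-6/11 - 146)*108 = -1612/11*108 = -174096/11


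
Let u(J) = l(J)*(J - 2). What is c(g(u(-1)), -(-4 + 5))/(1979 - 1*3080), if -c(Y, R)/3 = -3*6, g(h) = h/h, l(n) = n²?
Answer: -18/367 ≈ -0.049046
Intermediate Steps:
u(J) = J²*(-2 + J) (u(J) = J²*(J - 2) = J²*(-2 + J))
g(h) = 1
c(Y, R) = 54 (c(Y, R) = -(-9)*6 = -3*(-18) = 54)
c(g(u(-1)), -(-4 + 5))/(1979 - 1*3080) = 54/(1979 - 1*3080) = 54/(1979 - 3080) = 54/(-1101) = 54*(-1/1101) = -18/367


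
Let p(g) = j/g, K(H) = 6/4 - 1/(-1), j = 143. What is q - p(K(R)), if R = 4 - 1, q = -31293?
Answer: -156751/5 ≈ -31350.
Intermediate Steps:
R = 3
K(H) = 5/2 (K(H) = 6*(¼) - 1*(-1) = 3/2 + 1 = 5/2)
p(g) = 143/g
q - p(K(R)) = -31293 - 143/5/2 = -31293 - 143*2/5 = -31293 - 1*286/5 = -31293 - 286/5 = -156751/5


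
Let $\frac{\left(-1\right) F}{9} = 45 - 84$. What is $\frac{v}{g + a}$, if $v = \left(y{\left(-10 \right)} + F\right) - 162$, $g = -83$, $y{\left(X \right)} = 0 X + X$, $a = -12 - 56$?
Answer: $- \frac{179}{151} \approx -1.1854$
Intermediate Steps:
$a = -68$ ($a = -12 - 56 = -68$)
$y{\left(X \right)} = X$ ($y{\left(X \right)} = 0 + X = X$)
$F = 351$ ($F = - 9 \left(45 - 84\right) = \left(-9\right) \left(-39\right) = 351$)
$v = 179$ ($v = \left(-10 + 351\right) - 162 = 341 - 162 = 179$)
$\frac{v}{g + a} = \frac{179}{-83 - 68} = \frac{179}{-151} = 179 \left(- \frac{1}{151}\right) = - \frac{179}{151}$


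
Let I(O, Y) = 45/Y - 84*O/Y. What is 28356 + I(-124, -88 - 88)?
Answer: 452745/16 ≈ 28297.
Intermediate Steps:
I(O, Y) = 45/Y - 84*O/Y
28356 + I(-124, -88 - 88) = 28356 + 3*(15 - 28*(-124))/(-88 - 88) = 28356 + 3*(15 + 3472)/(-176) = 28356 + 3*(-1/176)*3487 = 28356 - 951/16 = 452745/16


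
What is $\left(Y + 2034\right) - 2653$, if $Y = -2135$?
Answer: $-2754$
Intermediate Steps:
$\left(Y + 2034\right) - 2653 = \left(-2135 + 2034\right) - 2653 = -101 - 2653 = -2754$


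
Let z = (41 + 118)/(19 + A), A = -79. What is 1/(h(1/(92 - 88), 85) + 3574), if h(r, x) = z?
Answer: 20/71427 ≈ 0.00028001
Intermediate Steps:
z = -53/20 (z = (41 + 118)/(19 - 79) = 159/(-60) = 159*(-1/60) = -53/20 ≈ -2.6500)
h(r, x) = -53/20
1/(h(1/(92 - 88), 85) + 3574) = 1/(-53/20 + 3574) = 1/(71427/20) = 20/71427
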